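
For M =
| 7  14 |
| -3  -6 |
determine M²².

[[7, 14], [-3, -6]]

M² = M (a projection; rank 1, trace 1), so M²² = M.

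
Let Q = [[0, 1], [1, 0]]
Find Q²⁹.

[[0, 1], [1, 0]]

Q² = I (check: tr Q = 0 and det Q = −1), so Q²⁹ = Q since 29 is odd.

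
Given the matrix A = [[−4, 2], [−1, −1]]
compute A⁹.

[[−38854, 38342], [−19171, 18659]]

tr A = −5 and det A = 6, so the characteristic polynomial is λ² − (−5)λ + (6) with roots −2 and −3.
Eigenvectors give P = [[−1, 2], [−1, 1]] with P⁻¹ = [[1, −2], [1, −1]], and A = P·diag(−2, −3)·P⁻¹.
Then A⁹ = P·diag(−512, −19683)·P⁻¹ = [[512, −39366], [512, −19683]] · [[1, −2], [1, −1]] = [[−38854, 38342], [−19171, 18659]].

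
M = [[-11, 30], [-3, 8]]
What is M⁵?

[[-311, 930], [-93, 278]]

tr M = -3 and det M = 2, so the characteristic polynomial is λ² − (-3)λ + (2) with roots -1 and -2.
Eigenvectors give P = [[-3, 10], [-1, 3]] with P⁻¹ = [[3, -10], [1, -3]], and M = P·diag(-1, -2)·P⁻¹.
Then M⁵ = P·diag(-1, -32)·P⁻¹ = [[3, -320], [1, -96]] · [[3, -10], [1, -3]] = [[-311, 930], [-93, 278]].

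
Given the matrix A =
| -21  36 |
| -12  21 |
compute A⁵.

tr A = 0 and det A = -9, so the characteristic polynomial is λ² − (0)λ + (-9) with roots -3 and 3.
Eigenvectors give P = [[2, -3], [1, -2]] with P⁻¹ = [[2, -3], [1, -2]], and A = P·diag(-3, 3)·P⁻¹.
Then A⁵ = P·diag(-243, 243)·P⁻¹ = [[-486, -729], [-243, -486]] · [[2, -3], [1, -2]] = [[-1701, 2916], [-972, 1701]].

[[-1701, 2916], [-972, 1701]]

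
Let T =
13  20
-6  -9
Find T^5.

[[1453, 2420], [-726, -1209]]

tr T = 4 and det T = 3, so the characteristic polynomial is λ² − (4)λ + (3) with roots 3 and 1.
Eigenvectors give P = [[-2, -5], [1, 3]] with P⁻¹ = [[-3, -5], [1, 2]], and T = P·diag(3, 1)·P⁻¹.
Then T^5 = P·diag(243, 1)·P⁻¹ = [[-486, -5], [243, 3]] · [[-3, -5], [1, 2]] = [[1453, 2420], [-726, -1209]].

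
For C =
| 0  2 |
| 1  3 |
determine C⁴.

[[22, 78], [39, 139]]

C² = [[2, 6], [3, 11]]
C³ = [[6, 22], [11, 39]]
C⁴ = [[22, 78], [39, 139]]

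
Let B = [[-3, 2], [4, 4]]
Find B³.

B² = [[17, 2], [4, 24]]
B³ = [[-43, 42], [84, 104]]

[[-43, 42], [84, 104]]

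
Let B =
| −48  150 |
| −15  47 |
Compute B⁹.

tr B = −1 and det B = −6, so the characteristic polynomial is λ² − (−1)λ + (−6) with roots 2 and −3.
Eigenvectors give P = [[3, 10], [1, 3]] with P⁻¹ = [[−3, 10], [1, −3]], and B = P·diag(2, −3)·P⁻¹.
Then B⁹ = P·diag(512, −19683)·P⁻¹ = [[1536, −196830], [512, −59049]] · [[−3, 10], [1, −3]] = [[−201438, 605850], [−60585, 182267]].

[[−201438, 605850], [−60585, 182267]]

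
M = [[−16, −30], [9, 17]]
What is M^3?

[[−46, −90], [27, 53]]

tr M = 1 and det M = −2, so the characteristic polynomial is λ² − (1)λ + (−2) with roots 2 and −1.
Eigenvectors give P = [[−5, −2], [3, 1]] with P⁻¹ = [[1, 2], [−3, −5]], and M = P·diag(2, −1)·P⁻¹.
Then M^3 = P·diag(8, −1)·P⁻¹ = [[−40, 2], [24, −1]] · [[1, 2], [−3, −5]] = [[−46, −90], [27, 53]].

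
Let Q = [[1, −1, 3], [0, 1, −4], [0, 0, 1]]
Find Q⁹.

[[1, −9, 171], [0, 1, −36], [0, 0, 1]]

Q = I + N where N = [[0, −1, 3], [0, 0, −4], [0, 0, 0]] is strictly upper-triangular, so N³ = 0.
(I + N)⁹ = I + 9·N + 36·N² = [[1, −9, 171], [0, 1, −36], [0, 0, 1]].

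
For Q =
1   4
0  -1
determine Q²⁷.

Q² = I (check: tr Q = 0 and det Q = -1), so Q²⁷ = Q since 27 is odd.

[[1, 4], [0, -1]]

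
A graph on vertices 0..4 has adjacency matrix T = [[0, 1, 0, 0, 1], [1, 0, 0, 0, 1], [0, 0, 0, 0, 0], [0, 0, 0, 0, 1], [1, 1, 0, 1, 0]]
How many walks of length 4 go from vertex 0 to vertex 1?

The number of length-4 walks from vertex 0 to vertex 1 is entry (0,1) of T⁴, where T is the adjacency matrix.
T² = [[2, 1, 0, 1, 1], [1, 2, 0, 1, 1], [0, 0, 0, 0, 0], [1, 1, 0, 1, 0], [1, 1, 0, 0, 3]]
T³ = [[2, 3, 0, 1, 4], [3, 2, 0, 1, 4], [0, 0, 0, 0, 0], [1, 1, 0, 0, 3], [4, 4, 0, 3, 2]]
T⁴ = [[7, 6, 0, 4, 6], [6, 7, 0, 4, 6], [0, 0, 0, 0, 0], [4, 4, 0, 3, 2], [6, 6, 0, 2, 11]]

6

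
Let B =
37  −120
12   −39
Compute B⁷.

[[19693, −65640], [6564, −21879]]

tr B = −2 and det B = −3, so the characteristic polynomial is λ² − (−2)λ + (−3) with roots −3 and 1.
Eigenvectors give P = [[3, −10], [1, −3]] with P⁻¹ = [[−3, 10], [−1, 3]], and B = P·diag(−3, 1)·P⁻¹.
Then B⁷ = P·diag(−2187, 1)·P⁻¹ = [[−6561, −10], [−2187, −3]] · [[−3, 10], [−1, 3]] = [[19693, −65640], [6564, −21879]].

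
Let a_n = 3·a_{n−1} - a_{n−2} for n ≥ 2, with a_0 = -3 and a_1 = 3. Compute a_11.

With companion matrix Q = [[3, -1], [1, 0]], [a_n, a_{n−1}]ᵀ = Q·[a_{n−1}, a_{n−2}]ᵀ, so [a_11, a_10]ᵀ = Q¹⁰·[a_1, a_0]ᵀ.
Q¹⁰ = [[17711, -6765], [6765, -2584]], giving [a_11, a_10]ᵀ = [[73428], [28047]].

73428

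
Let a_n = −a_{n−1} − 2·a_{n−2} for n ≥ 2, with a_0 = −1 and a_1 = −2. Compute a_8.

With companion matrix Q = [[−1, −2], [1, 0]], [a_n, a_{n−1}]ᵀ = Q·[a_{n−1}, a_{n−2}]ᵀ, so [a_8, a_7]ᵀ = Q^7·[a_1, a_0]ᵀ.
Q^7 = [[3, −14], [7, 10]], giving [a_8, a_7]ᵀ = [[8], [−24]].

8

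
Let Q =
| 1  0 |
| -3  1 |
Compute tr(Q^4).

2

Q = I + N where N = [[0, 0], [-3, 0]] is strictly lower-triangular, so N^2 = 0.
(I + N)^4 = I + 4·N = [[1, 0], [-12, 1]].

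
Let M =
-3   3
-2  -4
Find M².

[[3, -21], [14, 10]]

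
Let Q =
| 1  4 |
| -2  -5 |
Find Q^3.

tr Q = -4 and det Q = 3, so the characteristic polynomial is λ² − (-4)λ + (3) with roots -3 and -1.
Eigenvectors give P = [[-1, 2], [1, -1]] with P⁻¹ = [[1, 2], [1, 1]], and Q = P·diag(-3, -1)·P⁻¹.
Then Q^3 = P·diag(-27, -1)·P⁻¹ = [[27, -2], [-27, 1]] · [[1, 2], [1, 1]] = [[25, 52], [-26, -53]].

[[25, 52], [-26, -53]]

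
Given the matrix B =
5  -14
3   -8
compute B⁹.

tr B = -3 and det B = 2, so the characteristic polynomial is λ² − (-3)λ + (2) with roots -1 and -2.
Eigenvectors give P = [[7, 2], [3, 1]] with P⁻¹ = [[1, -2], [-3, 7]], and B = P·diag(-1, -2)·P⁻¹.
Then B⁹ = P·diag(-1, -512)·P⁻¹ = [[-7, -1024], [-3, -512]] · [[1, -2], [-3, 7]] = [[3065, -7154], [1533, -3578]].

[[3065, -7154], [1533, -3578]]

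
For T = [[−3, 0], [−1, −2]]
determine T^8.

tr T = −5 and det T = 6, so the characteristic polynomial is λ² − (−5)λ + (6) with roots −3 and −2.
Eigenvectors give P = [[1, 0], [1, −1]] with P⁻¹ = [[1, 0], [1, −1]], and T = P·diag(−3, −2)·P⁻¹.
Then T^8 = P·diag(6561, 256)·P⁻¹ = [[6561, 0], [6561, −256]] · [[1, 0], [1, −1]] = [[6561, 0], [6305, 256]].

[[6561, 0], [6305, 256]]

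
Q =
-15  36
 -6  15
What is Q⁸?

tr Q = 0 and det Q = -9, so the characteristic polynomial is λ² − (0)λ + (-9) with roots -3 and 3.
Eigenvectors give P = [[3, -2], [1, -1]] with P⁻¹ = [[1, -2], [1, -3]], and Q = P·diag(-3, 3)·P⁻¹.
Then Q⁸ = P·diag(6561, 6561)·P⁻¹ = [[19683, -13122], [6561, -6561]] · [[1, -2], [1, -3]] = [[6561, 0], [0, 6561]].

[[6561, 0], [0, 6561]]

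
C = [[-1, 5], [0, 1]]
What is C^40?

C² = I (check: tr C = 0 and det C = -1), so C^40 = I since 40 is even.

[[1, 0], [0, 1]]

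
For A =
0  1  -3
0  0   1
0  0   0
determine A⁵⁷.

A is strictly triangular, hence nilpotent: A³ = 0, so A⁵⁷ = 0.

[[0, 0, 0], [0, 0, 0], [0, 0, 0]]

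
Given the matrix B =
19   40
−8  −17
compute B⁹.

[[98419, 196840], [−39368, −78737]]

tr B = 2 and det B = −3, so the characteristic polynomial is λ² − (2)λ + (−3) with roots −1 and 3.
Eigenvectors give P = [[−2, 5], [1, −2]] with P⁻¹ = [[2, 5], [1, 2]], and B = P·diag(−1, 3)·P⁻¹.
Then B⁹ = P·diag(−1, 19683)·P⁻¹ = [[2, 98415], [−1, −39366]] · [[2, 5], [1, 2]] = [[98419, 196840], [−39368, −78737]].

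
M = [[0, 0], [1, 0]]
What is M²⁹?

M is strictly triangular, hence nilpotent: M² = 0, so M²⁹ = 0.

[[0, 0], [0, 0]]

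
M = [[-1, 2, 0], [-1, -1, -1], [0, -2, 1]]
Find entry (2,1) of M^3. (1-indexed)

-3

M^2 = [[-1, -4, -2], [2, 1, 0], [2, 0, 3]]
M^3 = [[5, 6, 2], [-3, 3, -1], [-2, -2, 3]]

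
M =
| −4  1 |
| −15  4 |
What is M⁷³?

[[−4, 1], [−15, 4]]

M² = I (check: tr M = 0 and det M = −1), so M⁷³ = M since 73 is odd.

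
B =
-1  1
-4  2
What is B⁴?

[[5, -3], [12, -4]]

B² = [[-3, 1], [-4, 0]]
B³ = [[-1, -1], [4, -4]]
B⁴ = [[5, -3], [12, -4]]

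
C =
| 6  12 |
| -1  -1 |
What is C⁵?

tr C = 5 and det C = 6, so the characteristic polynomial is λ² − (5)λ + (6) with roots 3 and 2.
Eigenvectors give P = [[4, -3], [-1, 1]] with P⁻¹ = [[1, 3], [1, 4]], and C = P·diag(3, 2)·P⁻¹.
Then C⁵ = P·diag(243, 32)·P⁻¹ = [[972, -96], [-243, 32]] · [[1, 3], [1, 4]] = [[876, 2532], [-211, -601]].

[[876, 2532], [-211, -601]]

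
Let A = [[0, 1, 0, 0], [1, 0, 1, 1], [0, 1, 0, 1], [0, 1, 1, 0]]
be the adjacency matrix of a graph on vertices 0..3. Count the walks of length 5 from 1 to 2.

17

The number of length-5 walks from vertex 1 to vertex 2 is entry (1,2) of A⁵, where A is the adjacency matrix.
A² = [[1, 0, 1, 1], [0, 3, 1, 1], [1, 1, 2, 1], [1, 1, 1, 2]]
A³ = [[0, 3, 1, 1], [3, 2, 4, 4], [1, 4, 2, 3], [1, 4, 3, 2]]
A⁴ = [[3, 2, 4, 4], [2, 11, 6, 6], [4, 6, 7, 6], [4, 6, 6, 7]]
A⁵ = [[2, 11, 6, 6], [11, 14, 17, 17], [6, 17, 12, 13], [6, 17, 13, 12]]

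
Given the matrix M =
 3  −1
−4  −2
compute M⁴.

[[173, −21], [−84, 68]]

M² = [[13, −1], [−4, 8]]
M³ = [[43, −11], [−44, −12]]
M⁴ = [[173, −21], [−84, 68]]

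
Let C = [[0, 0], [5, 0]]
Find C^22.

C is strictly triangular, hence nilpotent: C^2 = 0, so C^22 = 0.

[[0, 0], [0, 0]]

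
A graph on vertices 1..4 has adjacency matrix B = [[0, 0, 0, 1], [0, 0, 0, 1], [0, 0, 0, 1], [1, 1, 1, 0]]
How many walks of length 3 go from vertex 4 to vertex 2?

3

The number of length-3 walks from vertex 4 to vertex 2 is entry (4,2) of B³, where B is the adjacency matrix.
B² = [[1, 1, 1, 0], [1, 1, 1, 0], [1, 1, 1, 0], [0, 0, 0, 3]]
B³ = [[0, 0, 0, 3], [0, 0, 0, 3], [0, 0, 0, 3], [3, 3, 3, 0]]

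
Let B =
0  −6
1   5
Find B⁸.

[[−12354, −37830], [6305, 19171]]

tr B = 5 and det B = 6, so the characteristic polynomial is λ² − (5)λ + (6) with roots 3 and 2.
Eigenvectors give P = [[−2, 3], [1, −1]] with P⁻¹ = [[1, 3], [1, 2]], and B = P·diag(3, 2)·P⁻¹.
Then B⁸ = P·diag(6561, 256)·P⁻¹ = [[−13122, 768], [6561, −256]] · [[1, 3], [1, 2]] = [[−12354, −37830], [6305, 19171]].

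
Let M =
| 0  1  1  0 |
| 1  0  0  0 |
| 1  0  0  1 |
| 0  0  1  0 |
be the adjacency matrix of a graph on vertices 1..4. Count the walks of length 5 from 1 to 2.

5

The number of length-5 walks from vertex 1 to vertex 2 is entry (1,2) of M⁵, where M is the adjacency matrix.
M² = [[2, 0, 0, 1], [0, 1, 1, 0], [0, 1, 2, 0], [1, 0, 0, 1]]
M³ = [[0, 2, 3, 0], [2, 0, 0, 1], [3, 0, 0, 2], [0, 1, 2, 0]]
M⁴ = [[5, 0, 0, 3], [0, 2, 3, 0], [0, 3, 5, 0], [3, 0, 0, 2]]
M⁵ = [[0, 5, 8, 0], [5, 0, 0, 3], [8, 0, 0, 5], [0, 3, 5, 0]]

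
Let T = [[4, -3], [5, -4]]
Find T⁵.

[[4, -3], [5, -4]]

T² = I (check: tr T = 0 and det T = -1), so T⁵ = T since 5 is odd.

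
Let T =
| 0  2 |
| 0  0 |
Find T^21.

[[0, 0], [0, 0]]

T is strictly triangular, hence nilpotent: T^2 = 0, so T^21 = 0.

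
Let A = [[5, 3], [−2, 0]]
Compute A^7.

tr A = 5 and det A = 6, so the characteristic polynomial is λ² − (5)λ + (6) with roots 2 and 3.
Eigenvectors give P = [[−1, 3], [1, −2]] with P⁻¹ = [[2, 3], [1, 1]], and A = P·diag(2, 3)·P⁻¹.
Then A^7 = P·diag(128, 2187)·P⁻¹ = [[−128, 6561], [128, −4374]] · [[2, 3], [1, 1]] = [[6305, 6177], [−4118, −3990]].

[[6305, 6177], [−4118, −3990]]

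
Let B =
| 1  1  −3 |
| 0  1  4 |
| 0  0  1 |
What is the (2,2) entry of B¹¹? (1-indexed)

1

B = I + N where N = [[0, 1, −3], [0, 0, 4], [0, 0, 0]] is strictly upper-triangular, so N³ = 0.
(I + N)¹¹ = I + 11·N + 55·N² = [[1, 11, 187], [0, 1, 44], [0, 0, 1]].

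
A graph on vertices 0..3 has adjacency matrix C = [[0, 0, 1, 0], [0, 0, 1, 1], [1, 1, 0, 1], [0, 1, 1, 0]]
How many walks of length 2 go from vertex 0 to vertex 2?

The number of length-2 walks from vertex 0 to vertex 2 is entry (0,2) of C^2, where C is the adjacency matrix.
C^2 = [[1, 1, 0, 1], [1, 2, 1, 1], [0, 1, 3, 1], [1, 1, 1, 2]]

0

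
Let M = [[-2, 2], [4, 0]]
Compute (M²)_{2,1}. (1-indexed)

-8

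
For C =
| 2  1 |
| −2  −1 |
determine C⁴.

[[2, 1], [−2, −1]]

C² = C (a projection; rank 1, trace 1), so C⁴ = C.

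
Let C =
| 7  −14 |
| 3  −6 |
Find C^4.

[[7, −14], [3, −6]]

C² = C (a projection; rank 1, trace 1), so C^4 = C.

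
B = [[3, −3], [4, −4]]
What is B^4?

B^2 = [[−3, 3], [−4, 4]]
B^3 = [[3, −3], [4, −4]]
B^4 = [[−3, 3], [−4, 4]]

[[−3, 3], [−4, 4]]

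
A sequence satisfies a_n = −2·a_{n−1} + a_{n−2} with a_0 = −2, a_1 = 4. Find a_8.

−1970

With companion matrix B = [[−2, 1], [1, 0]], [a_n, a_{n−1}]ᵀ = B·[a_{n−1}, a_{n−2}]ᵀ, so [a_8, a_7]ᵀ = B⁷·[a_1, a_0]ᵀ.
B⁷ = [[−408, 169], [169, −70]], giving [a_8, a_7]ᵀ = [[−1970], [816]].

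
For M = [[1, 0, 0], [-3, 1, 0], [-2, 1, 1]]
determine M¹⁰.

[[1, 0, 0], [-30, 1, 0], [-155, 10, 1]]

M = I + N where N = [[0, 0, 0], [-3, 0, 0], [-2, 1, 0]] is strictly lower-triangular, so N³ = 0.
(I + N)¹⁰ = I + 10·N + 45·N² = [[1, 0, 0], [-30, 1, 0], [-155, 10, 1]].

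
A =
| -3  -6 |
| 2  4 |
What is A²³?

[[-3, -6], [2, 4]]

A² = A (a projection; rank 1, trace 1), so A²³ = A.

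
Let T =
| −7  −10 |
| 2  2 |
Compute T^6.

[[3389, 6650], [−1330, −2596]]

tr T = −5 and det T = 6, so the characteristic polynomial is λ² − (−5)λ + (6) with roots −3 and −2.
Eigenvectors give P = [[5, −2], [−2, 1]] with P⁻¹ = [[1, 2], [2, 5]], and T = P·diag(−3, −2)·P⁻¹.
Then T^6 = P·diag(729, 64)·P⁻¹ = [[3645, −128], [−1458, 64]] · [[1, 2], [2, 5]] = [[3389, 6650], [−1330, −2596]].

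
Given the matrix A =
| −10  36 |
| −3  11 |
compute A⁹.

tr A = 1 and det A = −2, so the characteristic polynomial is λ² − (1)λ + (−2) with roots −1 and 2.
Eigenvectors give P = [[−4, −3], [−1, −1]] with P⁻¹ = [[−1, 3], [1, −4]], and A = P·diag(−1, 2)·P⁻¹.
Then A⁹ = P·diag(−1, 512)·P⁻¹ = [[4, −1536], [1, −512]] · [[−1, 3], [1, −4]] = [[−1540, 6156], [−513, 2051]].

[[−1540, 6156], [−513, 2051]]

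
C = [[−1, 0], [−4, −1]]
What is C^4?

C^2 = [[1, 0], [8, 1]]
C^3 = [[−1, 0], [−12, −1]]
C^4 = [[1, 0], [16, 1]]

[[1, 0], [16, 1]]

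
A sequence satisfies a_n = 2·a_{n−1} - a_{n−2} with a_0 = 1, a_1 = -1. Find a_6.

With companion matrix A = [[2, -1], [1, 0]], [a_n, a_{n−1}]ᵀ = A·[a_{n−1}, a_{n−2}]ᵀ, so [a_6, a_5]ᵀ = A⁵·[a_1, a_0]ᵀ.
A⁵ = [[6, -5], [5, -4]], giving [a_6, a_5]ᵀ = [[-11], [-9]].

-11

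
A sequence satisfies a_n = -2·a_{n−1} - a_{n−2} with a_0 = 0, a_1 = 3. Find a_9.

With companion matrix C = [[-2, -1], [1, 0]], [a_n, a_{n−1}]ᵀ = C·[a_{n−1}, a_{n−2}]ᵀ, so [a_9, a_8]ᵀ = C⁸·[a_1, a_0]ᵀ.
C⁸ = [[9, 8], [-8, -7]], giving [a_9, a_8]ᵀ = [[27], [-24]].

27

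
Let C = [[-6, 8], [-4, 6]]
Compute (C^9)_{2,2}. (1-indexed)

1536

tr C = 0 and det C = -4, so the characteristic polynomial is λ² − (0)λ + (-4) with roots -2 and 2.
Eigenvectors give P = [[2, 1], [1, 1]] with P⁻¹ = [[1, -1], [-1, 2]], and C = P·diag(-2, 2)·P⁻¹.
Then C^9 = P·diag(-512, 512)·P⁻¹ = [[-1024, 512], [-512, 512]] · [[1, -1], [-1, 2]] = [[-1536, 2048], [-1024, 1536]].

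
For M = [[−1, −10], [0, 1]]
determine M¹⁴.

M² = I (check: tr M = 0 and det M = −1), so M¹⁴ = I since 14 is even.

[[1, 0], [0, 1]]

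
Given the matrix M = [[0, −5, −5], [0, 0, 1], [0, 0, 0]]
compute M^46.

[[0, 0, 0], [0, 0, 0], [0, 0, 0]]

M is strictly triangular, hence nilpotent: M^3 = 0, so M^46 = 0.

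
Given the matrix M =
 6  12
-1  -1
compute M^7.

[[8364, 24708], [-2059, -6049]]

tr M = 5 and det M = 6, so the characteristic polynomial is λ² − (5)λ + (6) with roots 3 and 2.
Eigenvectors give P = [[-4, -3], [1, 1]] with P⁻¹ = [[-1, -3], [1, 4]], and M = P·diag(3, 2)·P⁻¹.
Then M^7 = P·diag(2187, 128)·P⁻¹ = [[-8748, -384], [2187, 128]] · [[-1, -3], [1, 4]] = [[8364, 24708], [-2059, -6049]].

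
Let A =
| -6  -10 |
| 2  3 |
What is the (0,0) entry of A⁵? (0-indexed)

-156

tr A = -3 and det A = 2, so the characteristic polynomial is λ² − (-3)λ + (2) with roots -1 and -2.
Eigenvectors give P = [[2, 5], [-1, -2]] with P⁻¹ = [[-2, -5], [1, 2]], and A = P·diag(-1, -2)·P⁻¹.
Then A⁵ = P·diag(-1, -32)·P⁻¹ = [[-2, -160], [1, 64]] · [[-2, -5], [1, 2]] = [[-156, -310], [62, 123]].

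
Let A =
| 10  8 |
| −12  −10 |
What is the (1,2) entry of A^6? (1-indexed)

tr A = 0 and det A = −4, so the characteristic polynomial is λ² − (0)λ + (−4) with roots −2 and 2.
Eigenvectors give P = [[−2, −1], [3, 1]] with P⁻¹ = [[1, 1], [−3, −2]], and A = P·diag(−2, 2)·P⁻¹.
Then A^6 = P·diag(64, 64)·P⁻¹ = [[−128, −64], [192, 64]] · [[1, 1], [−3, −2]] = [[64, 0], [0, 64]].

0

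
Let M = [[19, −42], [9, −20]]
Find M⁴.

tr M = −1 and det M = −2, so the characteristic polynomial is λ² − (−1)λ + (−2) with roots 1 and −2.
Eigenvectors give P = [[7, −2], [3, −1]] with P⁻¹ = [[1, −2], [3, −7]], and M = P·diag(1, −2)·P⁻¹.
Then M⁴ = P·diag(1, 16)·P⁻¹ = [[7, −32], [3, −16]] · [[1, −2], [3, −7]] = [[−89, 210], [−45, 106]].

[[−89, 210], [−45, 106]]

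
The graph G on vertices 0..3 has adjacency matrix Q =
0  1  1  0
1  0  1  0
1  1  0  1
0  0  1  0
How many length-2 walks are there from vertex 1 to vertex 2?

1

The number of length-2 walks from vertex 1 to vertex 2 is entry (1,2) of Q^2, where Q is the adjacency matrix.
Q^2 = [[2, 1, 1, 1], [1, 2, 1, 1], [1, 1, 3, 0], [1, 1, 0, 1]]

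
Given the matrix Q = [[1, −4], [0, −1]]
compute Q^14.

Q² = I (check: tr Q = 0 and det Q = −1), so Q^14 = I since 14 is even.

[[1, 0], [0, 1]]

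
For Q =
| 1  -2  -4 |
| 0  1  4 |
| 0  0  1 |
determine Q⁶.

[[1, -12, -144], [0, 1, 24], [0, 0, 1]]

Q = I + N where N = [[0, -2, -4], [0, 0, 4], [0, 0, 0]] is strictly upper-triangular, so N³ = 0.
(I + N)⁶ = I + 6·N + 15·N² = [[1, -12, -144], [0, 1, 24], [0, 0, 1]].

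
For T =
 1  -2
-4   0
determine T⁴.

[[89, -34], [-68, 72]]

T² = [[9, -2], [-4, 8]]
T³ = [[17, -18], [-36, 8]]
T⁴ = [[89, -34], [-68, 72]]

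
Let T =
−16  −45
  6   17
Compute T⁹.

[[−2566, −7695], [1026, 3077]]

tr T = 1 and det T = −2, so the characteristic polynomial is λ² − (1)λ + (−2) with roots −1 and 2.
Eigenvectors give P = [[−3, 5], [1, −2]] with P⁻¹ = [[−2, −5], [−1, −3]], and T = P·diag(−1, 2)·P⁻¹.
Then T⁹ = P·diag(−1, 512)·P⁻¹ = [[3, 2560], [−1, −1024]] · [[−2, −5], [−1, −3]] = [[−2566, −7695], [1026, 3077]].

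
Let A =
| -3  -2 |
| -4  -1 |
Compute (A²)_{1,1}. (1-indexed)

17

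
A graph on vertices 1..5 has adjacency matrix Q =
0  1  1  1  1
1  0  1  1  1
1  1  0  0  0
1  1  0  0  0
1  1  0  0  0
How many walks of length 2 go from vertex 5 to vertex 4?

The number of length-2 walks from vertex 5 to vertex 4 is entry (5,4) of Q^2, where Q is the adjacency matrix.
Q^2 = [[4, 3, 1, 1, 1], [3, 4, 1, 1, 1], [1, 1, 2, 2, 2], [1, 1, 2, 2, 2], [1, 1, 2, 2, 2]]

2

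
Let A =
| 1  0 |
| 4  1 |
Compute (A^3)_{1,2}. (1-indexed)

0

A = I + N where N = [[0, 0], [4, 0]] is strictly lower-triangular, so N^2 = 0.
(I + N)^3 = I + 3·N = [[1, 0], [12, 1]].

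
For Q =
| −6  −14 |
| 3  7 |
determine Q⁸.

Q² = Q (a projection; rank 1, trace 1), so Q⁸ = Q.

[[−6, −14], [3, 7]]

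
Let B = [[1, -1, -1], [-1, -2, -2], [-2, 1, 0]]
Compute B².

[[4, 0, 1], [5, 3, 5], [-3, 0, 0]]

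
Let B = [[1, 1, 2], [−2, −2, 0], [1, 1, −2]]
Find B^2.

[[1, 1, −2], [2, 2, −4], [−3, −3, 6]]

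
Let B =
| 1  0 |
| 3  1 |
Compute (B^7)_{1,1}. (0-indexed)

B = I + N where N = [[0, 0], [3, 0]] is strictly lower-triangular, so N^2 = 0.
(I + N)^7 = I + 7·N = [[1, 0], [21, 1]].

1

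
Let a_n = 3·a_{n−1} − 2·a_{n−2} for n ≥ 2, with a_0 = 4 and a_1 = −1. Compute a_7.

With companion matrix A = [[3, −2], [1, 0]], [a_n, a_{n−1}]ᵀ = A·[a_{n−1}, a_{n−2}]ᵀ, so [a_7, a_6]ᵀ = A^6·[a_1, a_0]ᵀ.
A^6 = [[127, −126], [63, −62]], giving [a_7, a_6]ᵀ = [[−631], [−311]].

−631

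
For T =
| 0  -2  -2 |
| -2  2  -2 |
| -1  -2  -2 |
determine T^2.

[[6, 0, 8], [-2, 12, 4], [6, 2, 10]]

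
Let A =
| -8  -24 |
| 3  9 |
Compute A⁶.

A² = A (a projection; rank 1, trace 1), so A⁶ = A.

[[-8, -24], [3, 9]]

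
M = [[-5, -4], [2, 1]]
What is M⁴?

[[161, 160], [-80, -79]]

tr M = -4 and det M = 3, so the characteristic polynomial is λ² − (-4)λ + (3) with roots -3 and -1.
Eigenvectors give P = [[2, -1], [-1, 1]] with P⁻¹ = [[1, 1], [1, 2]], and M = P·diag(-3, -1)·P⁻¹.
Then M⁴ = P·diag(81, 1)·P⁻¹ = [[162, -1], [-81, 1]] · [[1, 1], [1, 2]] = [[161, 160], [-80, -79]].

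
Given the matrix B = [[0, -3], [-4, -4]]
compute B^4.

B^2 = [[12, 12], [16, 28]]
B^3 = [[-48, -84], [-112, -160]]
B^4 = [[336, 480], [640, 976]]

[[336, 480], [640, 976]]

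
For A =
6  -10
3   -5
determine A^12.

[[6, -10], [3, -5]]

A² = A (a projection; rank 1, trace 1), so A^12 = A.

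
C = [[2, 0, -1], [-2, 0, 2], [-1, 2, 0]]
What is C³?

C² = [[5, -2, -2], [-6, 4, 2], [-6, 0, 5]]
C³ = [[16, -4, -9], [-22, 4, 14], [-17, 10, 6]]

[[16, -4, -9], [-22, 4, 14], [-17, 10, 6]]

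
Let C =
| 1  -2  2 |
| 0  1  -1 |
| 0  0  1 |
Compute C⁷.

C = I + N where N = [[0, -2, 2], [0, 0, -1], [0, 0, 0]] is strictly upper-triangular, so N³ = 0.
(I + N)⁷ = I + 7·N + 21·N² = [[1, -14, 56], [0, 1, -7], [0, 0, 1]].

[[1, -14, 56], [0, 1, -7], [0, 0, 1]]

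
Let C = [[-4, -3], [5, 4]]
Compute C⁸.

C² = I (check: tr C = 0 and det C = -1), so C⁸ = I since 8 is even.

[[1, 0], [0, 1]]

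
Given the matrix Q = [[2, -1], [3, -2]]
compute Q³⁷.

[[2, -1], [3, -2]]

Q² = I (check: tr Q = 0 and det Q = -1), so Q³⁷ = Q since 37 is odd.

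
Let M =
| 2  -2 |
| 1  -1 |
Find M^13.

[[2, -2], [1, -1]]

M² = M (a projection; rank 1, trace 1), so M^13 = M.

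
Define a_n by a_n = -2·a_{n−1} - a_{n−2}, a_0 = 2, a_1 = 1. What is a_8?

-22

With companion matrix C = [[-2, -1], [1, 0]], [a_n, a_{n−1}]ᵀ = C·[a_{n−1}, a_{n−2}]ᵀ, so [a_8, a_7]ᵀ = C^7·[a_1, a_0]ᵀ.
C^7 = [[-8, -7], [7, 6]], giving [a_8, a_7]ᵀ = [[-22], [19]].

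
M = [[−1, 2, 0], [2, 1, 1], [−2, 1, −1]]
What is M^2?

[[5, 0, 2], [−2, 6, 0], [6, −4, 2]]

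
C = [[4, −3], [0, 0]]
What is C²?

[[16, −12], [0, 0]]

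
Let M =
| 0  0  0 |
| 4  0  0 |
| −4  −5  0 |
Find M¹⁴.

M is strictly triangular, hence nilpotent: M³ = 0, so M¹⁴ = 0.

[[0, 0, 0], [0, 0, 0], [0, 0, 0]]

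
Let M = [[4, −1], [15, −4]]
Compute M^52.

M² = I (check: tr M = 0 and det M = −1), so M^52 = I since 52 is even.

[[1, 0], [0, 1]]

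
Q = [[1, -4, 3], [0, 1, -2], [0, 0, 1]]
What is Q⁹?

[[1, -36, 315], [0, 1, -18], [0, 0, 1]]

Q = I + N where N = [[0, -4, 3], [0, 0, -2], [0, 0, 0]] is strictly upper-triangular, so N³ = 0.
(I + N)⁹ = I + 9·N + 36·N² = [[1, -36, 315], [0, 1, -18], [0, 0, 1]].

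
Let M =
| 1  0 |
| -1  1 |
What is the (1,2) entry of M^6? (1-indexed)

M = I + N where N = [[0, 0], [-1, 0]] is strictly lower-triangular, so N^2 = 0.
(I + N)^6 = I + 6·N = [[1, 0], [-6, 1]].

0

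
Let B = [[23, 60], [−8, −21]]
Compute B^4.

tr B = 2 and det B = −3, so the characteristic polynomial is λ² − (2)λ + (−3) with roots −1 and 3.
Eigenvectors give P = [[−5, −3], [2, 1]] with P⁻¹ = [[1, 3], [−2, −5]], and B = P·diag(−1, 3)·P⁻¹.
Then B^4 = P·diag(1, 81)·P⁻¹ = [[−5, −243], [2, 81]] · [[1, 3], [−2, −5]] = [[481, 1200], [−160, −399]].

[[481, 1200], [−160, −399]]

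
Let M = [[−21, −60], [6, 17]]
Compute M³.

[[−261, −780], [78, 233]]

tr M = −4 and det M = 3, so the characteristic polynomial is λ² − (−4)λ + (3) with roots −3 and −1.
Eigenvectors give P = [[10, 3], [−3, −1]] with P⁻¹ = [[1, 3], [−3, −10]], and M = P·diag(−3, −1)·P⁻¹.
Then M³ = P·diag(−27, −1)·P⁻¹ = [[−270, −3], [81, 1]] · [[1, 3], [−3, −10]] = [[−261, −780], [78, 233]].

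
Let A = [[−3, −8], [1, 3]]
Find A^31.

A² = I (check: tr A = 0 and det A = −1), so A^31 = A since 31 is odd.

[[−3, −8], [1, 3]]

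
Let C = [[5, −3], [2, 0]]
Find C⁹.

tr C = 5 and det C = 6, so the characteristic polynomial is λ² − (5)λ + (6) with roots 2 and 3.
Eigenvectors give P = [[1, 3], [1, 2]] with P⁻¹ = [[−2, 3], [1, −1]], and C = P·diag(2, 3)·P⁻¹.
Then C⁹ = P·diag(512, 19683)·P⁻¹ = [[512, 59049], [512, 39366]] · [[−2, 3], [1, −1]] = [[58025, −57513], [38342, −37830]].

[[58025, −57513], [38342, −37830]]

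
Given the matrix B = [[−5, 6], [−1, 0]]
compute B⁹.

[[−58025, 115026], [−19171, 37830]]

tr B = −5 and det B = 6, so the characteristic polynomial is λ² − (−5)λ + (6) with roots −2 and −3.
Eigenvectors give P = [[2, 3], [1, 1]] with P⁻¹ = [[−1, 3], [1, −2]], and B = P·diag(−2, −3)·P⁻¹.
Then B⁹ = P·diag(−512, −19683)·P⁻¹ = [[−1024, −59049], [−512, −19683]] · [[−1, 3], [1, −2]] = [[−58025, 115026], [−19171, 37830]].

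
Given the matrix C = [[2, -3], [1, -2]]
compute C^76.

[[1, 0], [0, 1]]

C² = I (check: tr C = 0 and det C = -1), so C^76 = I since 76 is even.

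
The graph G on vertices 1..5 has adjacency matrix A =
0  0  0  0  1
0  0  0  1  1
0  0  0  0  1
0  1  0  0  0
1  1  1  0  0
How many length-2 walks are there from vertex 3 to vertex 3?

The number of length-2 walks from vertex 3 to vertex 3 is entry (3,3) of A^2, where A is the adjacency matrix.
A^2 = [[1, 1, 1, 0, 0], [1, 2, 1, 0, 0], [1, 1, 1, 0, 0], [0, 0, 0, 1, 1], [0, 0, 0, 1, 3]]

1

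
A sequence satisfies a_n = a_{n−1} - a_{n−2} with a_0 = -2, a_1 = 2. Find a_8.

4

With companion matrix A = [[1, -1], [1, 0]], [a_n, a_{n−1}]ᵀ = A·[a_{n−1}, a_{n−2}]ᵀ, so [a_8, a_7]ᵀ = A⁷·[a_1, a_0]ᵀ.
A⁷ = [[1, -1], [1, 0]], giving [a_8, a_7]ᵀ = [[4], [2]].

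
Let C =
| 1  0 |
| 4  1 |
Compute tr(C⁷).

2

C = I + N where N = [[0, 0], [4, 0]] is strictly lower-triangular, so N² = 0.
(I + N)⁷ = I + 7·N = [[1, 0], [28, 1]].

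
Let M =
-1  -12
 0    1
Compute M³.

[[-1, -12], [0, 1]]

M² = I (check: tr M = 0 and det M = -1), so M³ = M since 3 is odd.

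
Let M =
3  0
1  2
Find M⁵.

[[243, 0], [211, 32]]

tr M = 5 and det M = 6, so the characteristic polynomial is λ² − (5)λ + (6) with roots 2 and 3.
Eigenvectors give P = [[0, 1], [-1, 1]] with P⁻¹ = [[1, -1], [1, 0]], and M = P·diag(2, 3)·P⁻¹.
Then M⁵ = P·diag(32, 243)·P⁻¹ = [[0, 243], [-32, 243]] · [[1, -1], [1, 0]] = [[243, 0], [211, 32]].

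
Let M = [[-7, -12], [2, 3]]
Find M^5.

[[-727, -1452], [242, 483]]

tr M = -4 and det M = 3, so the characteristic polynomial is λ² − (-4)λ + (3) with roots -3 and -1.
Eigenvectors give P = [[-3, 2], [1, -1]] with P⁻¹ = [[-1, -2], [-1, -3]], and M = P·diag(-3, -1)·P⁻¹.
Then M^5 = P·diag(-243, -1)·P⁻¹ = [[729, -2], [-243, 1]] · [[-1, -2], [-1, -3]] = [[-727, -1452], [242, 483]].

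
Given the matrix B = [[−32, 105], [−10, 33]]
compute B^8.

[[−37574, 132405], [−12610, 44391]]

tr B = 1 and det B = −6, so the characteristic polynomial is λ² − (1)λ + (−6) with roots −2 and 3.
Eigenvectors give P = [[7, 3], [2, 1]] with P⁻¹ = [[1, −3], [−2, 7]], and B = P·diag(−2, 3)·P⁻¹.
Then B^8 = P·diag(256, 6561)·P⁻¹ = [[1792, 19683], [512, 6561]] · [[1, −3], [−2, 7]] = [[−37574, 132405], [−12610, 44391]].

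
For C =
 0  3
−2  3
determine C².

[[−6, 9], [−6, 3]]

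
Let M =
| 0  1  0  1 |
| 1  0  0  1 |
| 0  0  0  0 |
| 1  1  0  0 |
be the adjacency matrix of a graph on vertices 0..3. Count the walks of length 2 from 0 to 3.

1

The number of length-2 walks from vertex 0 to vertex 3 is entry (0,3) of M², where M is the adjacency matrix.
M² = [[2, 1, 0, 1], [1, 2, 0, 1], [0, 0, 0, 0], [1, 1, 0, 2]]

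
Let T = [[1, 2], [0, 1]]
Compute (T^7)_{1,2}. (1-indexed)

14

T = I + N where N = [[0, 2], [0, 0]] is strictly upper-triangular, so N^2 = 0.
(I + N)^7 = I + 7·N = [[1, 14], [0, 1]].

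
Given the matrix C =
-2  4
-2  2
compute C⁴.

[[16, 0], [0, 16]]

C² = [[-4, 0], [0, -4]]
C³ = [[8, -16], [8, -8]]
C⁴ = [[16, 0], [0, 16]]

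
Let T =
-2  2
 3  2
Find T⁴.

T² = [[10, 0], [0, 10]]
T³ = [[-20, 20], [30, 20]]
T⁴ = [[100, 0], [0, 100]]

[[100, 0], [0, 100]]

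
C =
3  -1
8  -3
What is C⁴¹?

C² = I (check: tr C = 0 and det C = -1), so C⁴¹ = C since 41 is odd.

[[3, -1], [8, -3]]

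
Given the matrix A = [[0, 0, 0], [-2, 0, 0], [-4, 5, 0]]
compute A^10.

[[0, 0, 0], [0, 0, 0], [0, 0, 0]]

A is strictly triangular, hence nilpotent: A^3 = 0, so A^10 = 0.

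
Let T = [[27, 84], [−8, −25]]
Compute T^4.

[[561, 1680], [−160, −479]]

tr T = 2 and det T = −3, so the characteristic polynomial is λ² − (2)λ + (−3) with roots 3 and −1.
Eigenvectors give P = [[7, −3], [−2, 1]] with P⁻¹ = [[1, 3], [2, 7]], and T = P·diag(3, −1)·P⁻¹.
Then T^4 = P·diag(81, 1)·P⁻¹ = [[567, −3], [−162, 1]] · [[1, 3], [2, 7]] = [[561, 1680], [−160, −479]].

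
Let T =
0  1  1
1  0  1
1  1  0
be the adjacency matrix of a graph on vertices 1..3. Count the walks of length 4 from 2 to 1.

The number of length-4 walks from vertex 2 to vertex 1 is entry (2,1) of T⁴, where T is the adjacency matrix.
T² = [[2, 1, 1], [1, 2, 1], [1, 1, 2]]
T³ = [[2, 3, 3], [3, 2, 3], [3, 3, 2]]
T⁴ = [[6, 5, 5], [5, 6, 5], [5, 5, 6]]

5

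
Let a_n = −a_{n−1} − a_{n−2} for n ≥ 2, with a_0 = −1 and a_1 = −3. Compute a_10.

With companion matrix M = [[−1, −1], [1, 0]], [a_n, a_{n−1}]ᵀ = M·[a_{n−1}, a_{n−2}]ᵀ, so [a_10, a_9]ᵀ = M⁹·[a_1, a_0]ᵀ.
M⁹ = [[1, 0], [0, 1]], giving [a_10, a_9]ᵀ = [[−3], [−1]].

−3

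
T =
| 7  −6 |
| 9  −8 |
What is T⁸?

tr T = −1 and det T = −2, so the characteristic polynomial is λ² − (−1)λ + (−2) with roots −2 and 1.
Eigenvectors give P = [[−2, 1], [−3, 1]] with P⁻¹ = [[1, −1], [3, −2]], and T = P·diag(−2, 1)·P⁻¹.
Then T⁸ = P·diag(256, 1)·P⁻¹ = [[−512, 1], [−768, 1]] · [[1, −1], [3, −2]] = [[−509, 510], [−765, 766]].

[[−509, 510], [−765, 766]]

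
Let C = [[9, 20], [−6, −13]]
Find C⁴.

[[−399, −800], [240, 481]]

tr C = −4 and det C = 3, so the characteristic polynomial is λ² − (−4)λ + (3) with roots −3 and −1.
Eigenvectors give P = [[−5, −2], [3, 1]] with P⁻¹ = [[1, 2], [−3, −5]], and C = P·diag(−3, −1)·P⁻¹.
Then C⁴ = P·diag(81, 1)·P⁻¹ = [[−405, −2], [243, 1]] · [[1, 2], [−3, −5]] = [[−399, −800], [240, 481]].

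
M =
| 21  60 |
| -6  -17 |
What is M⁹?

[[196821, 590460], [-59046, -177137]]

tr M = 4 and det M = 3, so the characteristic polynomial is λ² − (4)λ + (3) with roots 1 and 3.
Eigenvectors give P = [[-3, 10], [1, -3]] with P⁻¹ = [[3, 10], [1, 3]], and M = P·diag(1, 3)·P⁻¹.
Then M⁹ = P·diag(1, 19683)·P⁻¹ = [[-3, 196830], [1, -59049]] · [[3, 10], [1, 3]] = [[196821, 590460], [-59046, -177137]].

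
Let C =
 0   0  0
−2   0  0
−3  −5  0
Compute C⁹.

[[0, 0, 0], [0, 0, 0], [0, 0, 0]]

C is strictly triangular, hence nilpotent: C³ = 0, so C⁹ = 0.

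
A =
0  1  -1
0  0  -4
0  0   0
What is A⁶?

A is strictly triangular, hence nilpotent: A³ = 0, so A⁶ = 0.

[[0, 0, 0], [0, 0, 0], [0, 0, 0]]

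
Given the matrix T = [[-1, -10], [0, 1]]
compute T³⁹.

[[-1, -10], [0, 1]]

T² = I (check: tr T = 0 and det T = -1), so T³⁹ = T since 39 is odd.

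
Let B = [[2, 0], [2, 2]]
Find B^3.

[[8, 0], [24, 8]]

B^2 = [[4, 0], [8, 4]]
B^3 = [[8, 0], [24, 8]]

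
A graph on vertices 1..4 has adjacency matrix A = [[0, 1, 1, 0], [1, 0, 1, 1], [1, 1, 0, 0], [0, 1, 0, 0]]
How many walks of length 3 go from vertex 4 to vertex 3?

1

The number of length-3 walks from vertex 4 to vertex 3 is entry (4,3) of A³, where A is the adjacency matrix.
A² = [[2, 1, 1, 1], [1, 3, 1, 0], [1, 1, 2, 1], [1, 0, 1, 1]]
A³ = [[2, 4, 3, 1], [4, 2, 4, 3], [3, 4, 2, 1], [1, 3, 1, 0]]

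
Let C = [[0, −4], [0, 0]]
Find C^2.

[[0, 0], [0, 0]]

C is strictly triangular, hence nilpotent: C^2 = 0, so C^2 = 0.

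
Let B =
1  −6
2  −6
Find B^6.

tr B = −5 and det B = 6, so the characteristic polynomial is λ² − (−5)λ + (6) with roots −3 and −2.
Eigenvectors give P = [[−3, 2], [−2, 1]] with P⁻¹ = [[1, −2], [2, −3]], and B = P·diag(−3, −2)·P⁻¹.
Then B^6 = P·diag(729, 64)·P⁻¹ = [[−2187, 128], [−1458, 64]] · [[1, −2], [2, −3]] = [[−1931, 3990], [−1330, 2724]].

[[−1931, 3990], [−1330, 2724]]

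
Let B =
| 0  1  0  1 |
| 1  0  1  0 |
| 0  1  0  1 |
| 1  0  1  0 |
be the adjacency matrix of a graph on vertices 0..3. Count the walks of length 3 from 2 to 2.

The number of length-3 walks from vertex 2 to vertex 2 is entry (2,2) of B³, where B is the adjacency matrix.
B² = [[2, 0, 2, 0], [0, 2, 0, 2], [2, 0, 2, 0], [0, 2, 0, 2]]
B³ = [[0, 4, 0, 4], [4, 0, 4, 0], [0, 4, 0, 4], [4, 0, 4, 0]]

0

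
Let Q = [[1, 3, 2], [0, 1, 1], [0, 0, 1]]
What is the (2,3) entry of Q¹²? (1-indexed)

Q = I + N where N = [[0, 3, 2], [0, 0, 1], [0, 0, 0]] is strictly upper-triangular, so N³ = 0.
(I + N)¹² = I + 12·N + 66·N² = [[1, 36, 222], [0, 1, 12], [0, 0, 1]].

12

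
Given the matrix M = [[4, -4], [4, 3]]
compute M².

[[0, -28], [28, -7]]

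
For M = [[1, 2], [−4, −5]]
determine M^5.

tr M = −4 and det M = 3, so the characteristic polynomial is λ² − (−4)λ + (3) with roots −1 and −3.
Eigenvectors give P = [[1, −1], [−1, 2]] with P⁻¹ = [[2, 1], [1, 1]], and M = P·diag(−1, −3)·P⁻¹.
Then M^5 = P·diag(−1, −243)·P⁻¹ = [[−1, 243], [1, −486]] · [[2, 1], [1, 1]] = [[241, 242], [−484, −485]].

[[241, 242], [−484, −485]]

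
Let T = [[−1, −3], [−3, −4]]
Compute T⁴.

[[325, 525], [525, 850]]

T² = [[10, 15], [15, 25]]
T³ = [[−55, −90], [−90, −145]]
T⁴ = [[325, 525], [525, 850]]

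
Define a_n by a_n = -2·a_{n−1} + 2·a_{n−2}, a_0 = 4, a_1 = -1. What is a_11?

With companion matrix A = [[-2, 2], [1, 0]], [a_n, a_{n−1}]ᵀ = A·[a_{n−1}, a_{n−2}]ᵀ, so [a_11, a_10]ᵀ = A^10·[a_1, a_0]ᵀ.
A^10 = [[18272, -13376], [-6688, 4896]], giving [a_11, a_10]ᵀ = [[-71776], [26272]].

-71776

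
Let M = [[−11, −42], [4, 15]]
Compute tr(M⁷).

tr M = 4 and det M = 3, so the characteristic polynomial is λ² − (4)λ + (3) with roots 3 and 1.
Eigenvectors give P = [[−3, 7], [1, −2]] with P⁻¹ = [[2, 7], [1, 3]], and M = P·diag(3, 1)·P⁻¹.
Then M⁷ = P·diag(2187, 1)·P⁻¹ = [[−6561, 7], [2187, −2]] · [[2, 7], [1, 3]] = [[−13115, −45906], [4372, 15303]].

2188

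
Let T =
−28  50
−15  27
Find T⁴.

[[406, −650], [195, −309]]

tr T = −1 and det T = −6, so the characteristic polynomial is λ² − (−1)λ + (−6) with roots 2 and −3.
Eigenvectors give P = [[−5, 2], [−3, 1]] with P⁻¹ = [[1, −2], [3, −5]], and T = P·diag(2, −3)·P⁻¹.
Then T⁴ = P·diag(16, 81)·P⁻¹ = [[−80, 162], [−48, 81]] · [[1, −2], [3, −5]] = [[406, −650], [195, −309]].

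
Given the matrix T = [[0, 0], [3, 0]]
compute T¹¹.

T is strictly triangular, hence nilpotent: T² = 0, so T¹¹ = 0.

[[0, 0], [0, 0]]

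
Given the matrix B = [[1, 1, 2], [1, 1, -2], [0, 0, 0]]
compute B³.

[[4, 4, 0], [4, 4, 0], [0, 0, 0]]

B² = [[2, 2, 0], [2, 2, 0], [0, 0, 0]]
B³ = [[4, 4, 0], [4, 4, 0], [0, 0, 0]]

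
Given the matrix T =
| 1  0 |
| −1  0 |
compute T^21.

[[1, 0], [−1, 0]]

T² = T (a projection; rank 1, trace 1), so T^21 = T.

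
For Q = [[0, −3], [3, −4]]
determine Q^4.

Q^2 = [[−9, 12], [−12, 7]]
Q^3 = [[36, −21], [21, 8]]
Q^4 = [[−63, −24], [24, −95]]

[[−63, −24], [24, −95]]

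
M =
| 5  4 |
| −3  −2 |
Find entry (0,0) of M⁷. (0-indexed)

tr M = 3 and det M = 2, so the characteristic polynomial is λ² − (3)λ + (2) with roots 2 and 1.
Eigenvectors give P = [[−4, 1], [3, −1]] with P⁻¹ = [[−1, −1], [−3, −4]], and M = P·diag(2, 1)·P⁻¹.
Then M⁷ = P·diag(128, 1)·P⁻¹ = [[−512, 1], [384, −1]] · [[−1, −1], [−3, −4]] = [[509, 508], [−381, −380]].

509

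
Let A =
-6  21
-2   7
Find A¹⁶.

A² = A (a projection; rank 1, trace 1), so A¹⁶ = A.

[[-6, 21], [-2, 7]]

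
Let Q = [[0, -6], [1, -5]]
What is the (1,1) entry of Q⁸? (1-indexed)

-12354

tr Q = -5 and det Q = 6, so the characteristic polynomial is λ² − (-5)λ + (6) with roots -3 and -2.
Eigenvectors give P = [[2, -3], [1, -1]] with P⁻¹ = [[-1, 3], [-1, 2]], and Q = P·diag(-3, -2)·P⁻¹.
Then Q⁸ = P·diag(6561, 256)·P⁻¹ = [[13122, -768], [6561, -256]] · [[-1, 3], [-1, 2]] = [[-12354, 37830], [-6305, 19171]].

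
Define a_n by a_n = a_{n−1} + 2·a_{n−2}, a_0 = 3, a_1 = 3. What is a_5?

63

With companion matrix Q = [[1, 2], [1, 0]], [a_n, a_{n−1}]ᵀ = Q·[a_{n−1}, a_{n−2}]ᵀ, so [a_5, a_4]ᵀ = Q⁴·[a_1, a_0]ᵀ.
Q⁴ = [[11, 10], [5, 6]], giving [a_5, a_4]ᵀ = [[63], [33]].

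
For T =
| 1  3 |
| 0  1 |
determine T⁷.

T = I + N where N = [[0, 3], [0, 0]] is strictly upper-triangular, so N² = 0.
(I + N)⁷ = I + 7·N = [[1, 21], [0, 1]].

[[1, 21], [0, 1]]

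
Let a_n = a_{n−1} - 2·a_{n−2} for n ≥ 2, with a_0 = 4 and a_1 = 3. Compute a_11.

157

With companion matrix B = [[1, -2], [1, 0]], [a_n, a_{n−1}]ᵀ = B·[a_{n−1}, a_{n−2}]ᵀ, so [a_11, a_10]ᵀ = B^10·[a_1, a_0]ᵀ.
B^10 = [[23, 22], [-11, 34]], giving [a_11, a_10]ᵀ = [[157], [103]].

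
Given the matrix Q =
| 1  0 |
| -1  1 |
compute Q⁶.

[[1, 0], [-6, 1]]

Q = I + N where N = [[0, 0], [-1, 0]] is strictly lower-triangular, so N² = 0.
(I + N)⁶ = I + 6·N = [[1, 0], [-6, 1]].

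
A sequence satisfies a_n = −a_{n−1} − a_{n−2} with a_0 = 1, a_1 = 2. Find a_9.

1

With companion matrix A = [[−1, −1], [1, 0]], [a_n, a_{n−1}]ᵀ = A·[a_{n−1}, a_{n−2}]ᵀ, so [a_9, a_8]ᵀ = A⁸·[a_1, a_0]ᵀ.
A⁸ = [[0, 1], [−1, −1]], giving [a_9, a_8]ᵀ = [[1], [−3]].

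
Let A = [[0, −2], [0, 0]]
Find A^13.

A is strictly triangular, hence nilpotent: A^2 = 0, so A^13 = 0.

[[0, 0], [0, 0]]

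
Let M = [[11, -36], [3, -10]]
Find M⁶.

tr M = 1 and det M = -2, so the characteristic polynomial is λ² − (1)λ + (-2) with roots 2 and -1.
Eigenvectors give P = [[-4, -3], [-1, -1]] with P⁻¹ = [[-1, 3], [1, -4]], and M = P·diag(2, -1)·P⁻¹.
Then M⁶ = P·diag(64, 1)·P⁻¹ = [[-256, -3], [-64, -1]] · [[-1, 3], [1, -4]] = [[253, -756], [63, -188]].

[[253, -756], [63, -188]]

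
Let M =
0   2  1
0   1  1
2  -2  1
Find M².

[[2, 0, 3], [2, -1, 2], [2, 0, 1]]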